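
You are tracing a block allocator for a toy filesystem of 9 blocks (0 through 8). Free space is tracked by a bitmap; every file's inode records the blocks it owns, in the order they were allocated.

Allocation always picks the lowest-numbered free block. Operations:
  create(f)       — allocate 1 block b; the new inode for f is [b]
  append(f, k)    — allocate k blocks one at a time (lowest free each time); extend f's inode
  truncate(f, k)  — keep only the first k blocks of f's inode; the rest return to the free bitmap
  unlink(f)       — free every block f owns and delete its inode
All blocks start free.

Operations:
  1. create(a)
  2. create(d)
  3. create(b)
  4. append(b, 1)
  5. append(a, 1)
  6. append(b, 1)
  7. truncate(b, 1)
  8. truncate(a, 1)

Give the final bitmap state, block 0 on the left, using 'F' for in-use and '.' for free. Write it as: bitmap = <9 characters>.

bitmap = FFF......

  1. create(a)  ⇒  F........  {a→[0]}
  2. create(d)  ⇒  FF.......  {a→[0]; d→[1]}
  3. create(b)  ⇒  FFF......  {a→[0]; b→[2]; d→[1]}
  4. append(b, 1)  ⇒  FFFF.....  {a→[0]; b→[2, 3]; d→[1]}
  5. append(a, 1)  ⇒  FFFFF....  {a→[0, 4]; b→[2, 3]; d→[1]}
  6. append(b, 1)  ⇒  FFFFFF...  {a→[0, 4]; b→[2, 3, 5]; d→[1]}
  7. truncate(b, 1)  ⇒  FFF.F....  {a→[0, 4]; b→[2]; d→[1]}
  8. truncate(a, 1)  ⇒  FFF......  {a→[0]; b→[2]; d→[1]}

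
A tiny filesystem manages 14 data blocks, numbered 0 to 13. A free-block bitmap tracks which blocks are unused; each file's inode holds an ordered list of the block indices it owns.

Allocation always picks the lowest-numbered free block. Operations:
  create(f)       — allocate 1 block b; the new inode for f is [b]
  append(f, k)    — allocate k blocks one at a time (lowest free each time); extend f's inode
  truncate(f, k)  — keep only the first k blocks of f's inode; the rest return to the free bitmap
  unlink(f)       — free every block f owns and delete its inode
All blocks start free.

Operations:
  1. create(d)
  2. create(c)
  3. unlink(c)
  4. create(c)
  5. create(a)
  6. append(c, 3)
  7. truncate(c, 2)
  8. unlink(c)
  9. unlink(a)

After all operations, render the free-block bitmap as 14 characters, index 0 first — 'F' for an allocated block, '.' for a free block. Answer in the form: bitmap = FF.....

create(d): bitmap=F............. | d=[0]
create(c): bitmap=FF............ | c=[1] d=[0]
unlink(c): bitmap=F............. | d=[0]
create(c): bitmap=FF............ | c=[1] d=[0]
create(a): bitmap=FFF........... | a=[2] c=[1] d=[0]
append(c, 3): bitmap=FFFFFF........ | a=[2] c=[1, 3, 4, 5] d=[0]
truncate(c, 2): bitmap=FFFF.......... | a=[2] c=[1, 3] d=[0]
unlink(c): bitmap=F.F........... | a=[2] d=[0]
unlink(a): bitmap=F............. | d=[0]

bitmap = F.............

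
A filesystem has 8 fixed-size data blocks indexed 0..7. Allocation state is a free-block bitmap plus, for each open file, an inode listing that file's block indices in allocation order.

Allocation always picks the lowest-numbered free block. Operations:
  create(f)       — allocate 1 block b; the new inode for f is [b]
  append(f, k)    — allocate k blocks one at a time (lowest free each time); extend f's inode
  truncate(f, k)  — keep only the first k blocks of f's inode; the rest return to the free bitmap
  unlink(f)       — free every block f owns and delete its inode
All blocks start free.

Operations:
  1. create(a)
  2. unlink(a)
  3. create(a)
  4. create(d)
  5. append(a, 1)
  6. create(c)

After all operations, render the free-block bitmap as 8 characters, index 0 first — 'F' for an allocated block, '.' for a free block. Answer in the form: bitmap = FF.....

bitmap = FFFF....

  1. create(a)  ⇒  F.......  {a→[0]}
  2. unlink(a)  ⇒  ........  {}
  3. create(a)  ⇒  F.......  {a→[0]}
  4. create(d)  ⇒  FF......  {a→[0]; d→[1]}
  5. append(a, 1)  ⇒  FFF.....  {a→[0, 2]; d→[1]}
  6. create(c)  ⇒  FFFF....  {a→[0, 2]; c→[3]; d→[1]}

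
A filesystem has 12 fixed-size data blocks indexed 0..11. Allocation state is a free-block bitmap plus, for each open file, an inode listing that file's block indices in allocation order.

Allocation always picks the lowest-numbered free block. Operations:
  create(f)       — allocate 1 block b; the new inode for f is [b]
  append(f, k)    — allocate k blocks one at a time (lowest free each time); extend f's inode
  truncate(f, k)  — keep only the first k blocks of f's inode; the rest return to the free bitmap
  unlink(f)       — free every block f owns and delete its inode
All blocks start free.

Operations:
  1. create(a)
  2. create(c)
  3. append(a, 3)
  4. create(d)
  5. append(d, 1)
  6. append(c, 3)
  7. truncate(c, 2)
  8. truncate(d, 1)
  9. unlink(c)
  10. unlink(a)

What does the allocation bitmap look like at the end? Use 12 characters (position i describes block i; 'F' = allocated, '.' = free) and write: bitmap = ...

create(a): bitmap=F........... | a=[0]
create(c): bitmap=FF.......... | a=[0] c=[1]
append(a, 3): bitmap=FFFFF....... | a=[0, 2, 3, 4] c=[1]
create(d): bitmap=FFFFFF...... | a=[0, 2, 3, 4] c=[1] d=[5]
append(d, 1): bitmap=FFFFFFF..... | a=[0, 2, 3, 4] c=[1] d=[5, 6]
append(c, 3): bitmap=FFFFFFFFFF.. | a=[0, 2, 3, 4] c=[1, 7, 8, 9] d=[5, 6]
truncate(c, 2): bitmap=FFFFFFFF.... | a=[0, 2, 3, 4] c=[1, 7] d=[5, 6]
truncate(d, 1): bitmap=FFFFFF.F.... | a=[0, 2, 3, 4] c=[1, 7] d=[5]
unlink(c): bitmap=F.FFFF...... | a=[0, 2, 3, 4] d=[5]
unlink(a): bitmap=.....F...... | d=[5]

bitmap = .....F......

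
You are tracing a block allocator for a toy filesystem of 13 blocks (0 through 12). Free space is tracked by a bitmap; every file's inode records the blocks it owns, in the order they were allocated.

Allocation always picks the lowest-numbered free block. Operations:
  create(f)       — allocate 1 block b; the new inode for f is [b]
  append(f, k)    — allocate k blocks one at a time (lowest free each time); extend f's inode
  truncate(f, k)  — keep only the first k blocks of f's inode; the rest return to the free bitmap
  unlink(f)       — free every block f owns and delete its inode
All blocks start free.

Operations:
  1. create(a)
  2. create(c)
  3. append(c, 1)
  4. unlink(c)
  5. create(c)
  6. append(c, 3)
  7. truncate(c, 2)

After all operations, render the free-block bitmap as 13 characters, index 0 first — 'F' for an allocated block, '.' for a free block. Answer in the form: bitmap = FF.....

bitmap = FFF..........

  1. create(a)  ⇒  F............  {a→[0]}
  2. create(c)  ⇒  FF...........  {a→[0]; c→[1]}
  3. append(c, 1)  ⇒  FFF..........  {a→[0]; c→[1, 2]}
  4. unlink(c)  ⇒  F............  {a→[0]}
  5. create(c)  ⇒  FF...........  {a→[0]; c→[1]}
  6. append(c, 3)  ⇒  FFFFF........  {a→[0]; c→[1, 2, 3, 4]}
  7. truncate(c, 2)  ⇒  FFF..........  {a→[0]; c→[1, 2]}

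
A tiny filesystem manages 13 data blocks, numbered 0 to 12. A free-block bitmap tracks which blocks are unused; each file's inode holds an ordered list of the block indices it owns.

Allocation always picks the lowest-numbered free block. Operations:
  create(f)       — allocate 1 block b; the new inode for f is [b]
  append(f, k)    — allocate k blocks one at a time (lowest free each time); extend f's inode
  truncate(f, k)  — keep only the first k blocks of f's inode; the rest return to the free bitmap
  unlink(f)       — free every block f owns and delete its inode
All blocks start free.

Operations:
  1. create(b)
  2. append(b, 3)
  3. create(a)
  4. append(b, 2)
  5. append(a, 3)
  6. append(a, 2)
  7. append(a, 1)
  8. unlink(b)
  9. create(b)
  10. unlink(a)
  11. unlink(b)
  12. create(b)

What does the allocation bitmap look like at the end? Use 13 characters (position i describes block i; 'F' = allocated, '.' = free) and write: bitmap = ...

after create(b) → b:[0]  free=[F............]
after append(b, 3) → b:[0, 1, 2, 3]  free=[FFFF.........]
after create(a) → a:[4], b:[0, 1, 2, 3]  free=[FFFFF........]
after append(b, 2) → a:[4], b:[0, 1, 2, 3, 5, 6]  free=[FFFFFFF......]
after append(a, 3) → a:[4, 7, 8, 9], b:[0, 1, 2, 3, 5, 6]  free=[FFFFFFFFFF...]
after append(a, 2) → a:[4, 7, 8, 9, 10, 11], b:[0, 1, 2, 3, 5, 6]  free=[FFFFFFFFFFFF.]
after append(a, 1) → a:[4, 7, 8, 9, 10, 11, 12], b:[0, 1, 2, 3, 5, 6]  free=[FFFFFFFFFFFFF]
after unlink(b) → a:[4, 7, 8, 9, 10, 11, 12]  free=[....F..FFFFFF]
after create(b) → a:[4, 7, 8, 9, 10, 11, 12], b:[0]  free=[F...F..FFFFFF]
after unlink(a) → b:[0]  free=[F............]
after unlink(b) →   free=[.............]
after create(b) → b:[0]  free=[F............]

bitmap = F............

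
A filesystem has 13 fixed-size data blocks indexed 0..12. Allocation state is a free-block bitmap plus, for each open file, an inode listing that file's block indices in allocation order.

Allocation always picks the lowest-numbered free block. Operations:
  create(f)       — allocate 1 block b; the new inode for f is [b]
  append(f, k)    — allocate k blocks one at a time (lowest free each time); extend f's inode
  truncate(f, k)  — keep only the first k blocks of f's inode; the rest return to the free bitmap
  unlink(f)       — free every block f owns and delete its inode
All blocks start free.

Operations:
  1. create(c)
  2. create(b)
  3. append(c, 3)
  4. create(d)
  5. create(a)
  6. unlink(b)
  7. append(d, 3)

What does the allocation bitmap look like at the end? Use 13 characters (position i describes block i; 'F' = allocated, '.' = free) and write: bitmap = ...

bitmap = FFFFFFFFF....

  1. create(c)  ⇒  F............  {c→[0]}
  2. create(b)  ⇒  FF...........  {b→[1]; c→[0]}
  3. append(c, 3)  ⇒  FFFFF........  {b→[1]; c→[0, 2, 3, 4]}
  4. create(d)  ⇒  FFFFFF.......  {b→[1]; c→[0, 2, 3, 4]; d→[5]}
  5. create(a)  ⇒  FFFFFFF......  {a→[6]; b→[1]; c→[0, 2, 3, 4]; d→[5]}
  6. unlink(b)  ⇒  F.FFFFF......  {a→[6]; c→[0, 2, 3, 4]; d→[5]}
  7. append(d, 3)  ⇒  FFFFFFFFF....  {a→[6]; c→[0, 2, 3, 4]; d→[5, 1, 7, 8]}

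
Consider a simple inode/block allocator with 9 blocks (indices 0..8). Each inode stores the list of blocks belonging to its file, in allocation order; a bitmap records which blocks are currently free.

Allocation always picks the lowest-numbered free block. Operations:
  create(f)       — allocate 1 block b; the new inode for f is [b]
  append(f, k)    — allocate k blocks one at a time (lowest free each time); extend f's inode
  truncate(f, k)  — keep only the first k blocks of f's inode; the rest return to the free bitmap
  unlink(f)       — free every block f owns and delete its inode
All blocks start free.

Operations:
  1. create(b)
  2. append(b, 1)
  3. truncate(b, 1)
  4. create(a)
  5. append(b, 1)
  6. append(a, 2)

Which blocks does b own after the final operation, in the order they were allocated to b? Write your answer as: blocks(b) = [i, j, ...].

blocks(b) = [0, 2]

  1. create(b)  ⇒  F........  {b→[0]}
  2. append(b, 1)  ⇒  FF.......  {b→[0, 1]}
  3. truncate(b, 1)  ⇒  F........  {b→[0]}
  4. create(a)  ⇒  FF.......  {a→[1]; b→[0]}
  5. append(b, 1)  ⇒  FFF......  {a→[1]; b→[0, 2]}
  6. append(a, 2)  ⇒  FFFFF....  {a→[1, 3, 4]; b→[0, 2]}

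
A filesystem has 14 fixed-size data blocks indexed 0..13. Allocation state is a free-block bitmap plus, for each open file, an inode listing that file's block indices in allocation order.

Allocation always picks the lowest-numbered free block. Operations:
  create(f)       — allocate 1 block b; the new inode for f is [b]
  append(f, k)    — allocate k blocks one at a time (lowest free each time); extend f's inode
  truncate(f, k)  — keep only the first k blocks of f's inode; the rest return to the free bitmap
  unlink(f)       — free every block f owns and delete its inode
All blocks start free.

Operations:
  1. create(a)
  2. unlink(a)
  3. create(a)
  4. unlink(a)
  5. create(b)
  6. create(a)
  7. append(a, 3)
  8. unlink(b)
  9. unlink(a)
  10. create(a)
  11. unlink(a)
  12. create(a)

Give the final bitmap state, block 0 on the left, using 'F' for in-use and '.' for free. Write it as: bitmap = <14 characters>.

bitmap = F.............

after create(a) → a:[0]  free=[F.............]
after unlink(a) →   free=[..............]
after create(a) → a:[0]  free=[F.............]
after unlink(a) →   free=[..............]
after create(b) → b:[0]  free=[F.............]
after create(a) → a:[1], b:[0]  free=[FF............]
after append(a, 3) → a:[1, 2, 3, 4], b:[0]  free=[FFFFF.........]
after unlink(b) → a:[1, 2, 3, 4]  free=[.FFFF.........]
after unlink(a) →   free=[..............]
after create(a) → a:[0]  free=[F.............]
after unlink(a) →   free=[..............]
after create(a) → a:[0]  free=[F.............]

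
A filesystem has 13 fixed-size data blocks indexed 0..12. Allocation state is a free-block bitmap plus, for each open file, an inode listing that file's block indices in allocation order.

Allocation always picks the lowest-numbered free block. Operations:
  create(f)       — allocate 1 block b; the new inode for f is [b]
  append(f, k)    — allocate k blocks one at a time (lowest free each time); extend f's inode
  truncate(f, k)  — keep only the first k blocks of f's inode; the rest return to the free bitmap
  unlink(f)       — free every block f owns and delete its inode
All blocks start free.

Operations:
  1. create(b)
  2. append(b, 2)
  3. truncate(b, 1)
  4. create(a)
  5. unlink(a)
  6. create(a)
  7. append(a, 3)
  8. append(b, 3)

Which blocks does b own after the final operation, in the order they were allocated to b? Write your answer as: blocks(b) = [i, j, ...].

  1. create(b)  ⇒  F............  {b→[0]}
  2. append(b, 2)  ⇒  FFF..........  {b→[0, 1, 2]}
  3. truncate(b, 1)  ⇒  F............  {b→[0]}
  4. create(a)  ⇒  FF...........  {a→[1]; b→[0]}
  5. unlink(a)  ⇒  F............  {b→[0]}
  6. create(a)  ⇒  FF...........  {a→[1]; b→[0]}
  7. append(a, 3)  ⇒  FFFFF........  {a→[1, 2, 3, 4]; b→[0]}
  8. append(b, 3)  ⇒  FFFFFFFF.....  {a→[1, 2, 3, 4]; b→[0, 5, 6, 7]}

blocks(b) = [0, 5, 6, 7]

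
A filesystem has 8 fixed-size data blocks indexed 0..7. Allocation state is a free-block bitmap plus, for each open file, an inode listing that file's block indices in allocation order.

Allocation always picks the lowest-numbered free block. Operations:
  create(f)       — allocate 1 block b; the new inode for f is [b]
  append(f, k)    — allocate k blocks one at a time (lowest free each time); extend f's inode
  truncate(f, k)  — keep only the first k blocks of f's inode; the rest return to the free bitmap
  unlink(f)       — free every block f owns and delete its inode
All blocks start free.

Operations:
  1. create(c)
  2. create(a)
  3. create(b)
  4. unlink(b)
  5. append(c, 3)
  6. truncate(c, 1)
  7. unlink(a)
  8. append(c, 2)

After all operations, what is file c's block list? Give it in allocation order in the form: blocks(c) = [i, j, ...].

blocks(c) = [0, 1, 2]

after create(c) → c:[0]  free=[F.......]
after create(a) → a:[1], c:[0]  free=[FF......]
after create(b) → a:[1], b:[2], c:[0]  free=[FFF.....]
after unlink(b) → a:[1], c:[0]  free=[FF......]
after append(c, 3) → a:[1], c:[0, 2, 3, 4]  free=[FFFFF...]
after truncate(c, 1) → a:[1], c:[0]  free=[FF......]
after unlink(a) → c:[0]  free=[F.......]
after append(c, 2) → c:[0, 1, 2]  free=[FFF.....]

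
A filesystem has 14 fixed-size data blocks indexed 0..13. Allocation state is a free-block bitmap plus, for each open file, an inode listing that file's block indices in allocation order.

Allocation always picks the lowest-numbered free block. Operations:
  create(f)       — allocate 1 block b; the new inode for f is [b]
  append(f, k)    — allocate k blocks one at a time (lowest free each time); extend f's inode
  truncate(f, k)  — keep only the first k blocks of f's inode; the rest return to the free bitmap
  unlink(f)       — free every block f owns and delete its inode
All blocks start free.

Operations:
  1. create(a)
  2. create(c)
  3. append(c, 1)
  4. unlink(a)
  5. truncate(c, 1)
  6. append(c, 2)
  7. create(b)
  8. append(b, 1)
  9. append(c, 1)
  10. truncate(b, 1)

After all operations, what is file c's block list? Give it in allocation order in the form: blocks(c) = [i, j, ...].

blocks(c) = [1, 0, 2, 5]

create(a): bitmap=F............. | a=[0]
create(c): bitmap=FF............ | a=[0] c=[1]
append(c, 1): bitmap=FFF........... | a=[0] c=[1, 2]
unlink(a): bitmap=.FF........... | c=[1, 2]
truncate(c, 1): bitmap=.F............ | c=[1]
append(c, 2): bitmap=FFF........... | c=[1, 0, 2]
create(b): bitmap=FFFF.......... | b=[3] c=[1, 0, 2]
append(b, 1): bitmap=FFFFF......... | b=[3, 4] c=[1, 0, 2]
append(c, 1): bitmap=FFFFFF........ | b=[3, 4] c=[1, 0, 2, 5]
truncate(b, 1): bitmap=FFFF.F........ | b=[3] c=[1, 0, 2, 5]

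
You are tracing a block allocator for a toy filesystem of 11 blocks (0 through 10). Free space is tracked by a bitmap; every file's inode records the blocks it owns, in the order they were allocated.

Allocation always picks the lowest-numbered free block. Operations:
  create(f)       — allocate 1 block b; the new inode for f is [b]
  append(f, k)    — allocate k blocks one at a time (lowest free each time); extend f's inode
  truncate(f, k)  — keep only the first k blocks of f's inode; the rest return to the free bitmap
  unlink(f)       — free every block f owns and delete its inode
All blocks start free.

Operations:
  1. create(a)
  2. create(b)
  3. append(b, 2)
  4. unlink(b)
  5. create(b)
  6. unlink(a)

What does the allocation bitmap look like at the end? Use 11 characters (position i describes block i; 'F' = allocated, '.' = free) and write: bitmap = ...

[1] create(a) — a=0 (map F..........)
[2] create(b) — a=0 b=1 (map FF.........)
[3] append(b, 2) — a=0 b=1,2,3 (map FFFF.......)
[4] unlink(b) — a=0 (map F..........)
[5] create(b) — a=0 b=1 (map FF.........)
[6] unlink(a) — b=1 (map .F.........)

bitmap = .F.........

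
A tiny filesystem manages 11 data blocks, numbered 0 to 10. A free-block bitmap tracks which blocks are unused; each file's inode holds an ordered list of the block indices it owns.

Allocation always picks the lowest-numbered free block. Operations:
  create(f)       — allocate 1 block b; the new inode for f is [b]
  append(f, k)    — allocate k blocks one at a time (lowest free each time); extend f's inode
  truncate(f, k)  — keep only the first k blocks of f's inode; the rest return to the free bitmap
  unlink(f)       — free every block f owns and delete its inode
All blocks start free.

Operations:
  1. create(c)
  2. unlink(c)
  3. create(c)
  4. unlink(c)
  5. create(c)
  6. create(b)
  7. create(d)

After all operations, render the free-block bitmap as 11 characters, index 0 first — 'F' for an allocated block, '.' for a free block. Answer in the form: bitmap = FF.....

create(c): bitmap=F.......... | c=[0]
unlink(c): bitmap=........... | 
create(c): bitmap=F.......... | c=[0]
unlink(c): bitmap=........... | 
create(c): bitmap=F.......... | c=[0]
create(b): bitmap=FF......... | b=[1] c=[0]
create(d): bitmap=FFF........ | b=[1] c=[0] d=[2]

bitmap = FFF........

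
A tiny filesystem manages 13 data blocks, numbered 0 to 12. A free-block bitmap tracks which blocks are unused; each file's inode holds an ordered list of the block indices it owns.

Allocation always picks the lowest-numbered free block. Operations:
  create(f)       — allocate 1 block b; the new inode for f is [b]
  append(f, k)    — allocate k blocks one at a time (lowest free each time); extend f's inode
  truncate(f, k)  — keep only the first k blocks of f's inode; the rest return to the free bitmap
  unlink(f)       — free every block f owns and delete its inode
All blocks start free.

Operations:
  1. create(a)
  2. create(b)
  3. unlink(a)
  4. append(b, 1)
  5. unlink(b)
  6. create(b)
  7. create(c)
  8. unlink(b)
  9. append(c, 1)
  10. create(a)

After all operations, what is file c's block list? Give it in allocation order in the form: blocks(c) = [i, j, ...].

after create(a) → a:[0]  free=[F............]
after create(b) → a:[0], b:[1]  free=[FF...........]
after unlink(a) → b:[1]  free=[.F...........]
after append(b, 1) → b:[1, 0]  free=[FF...........]
after unlink(b) →   free=[.............]
after create(b) → b:[0]  free=[F............]
after create(c) → b:[0], c:[1]  free=[FF...........]
after unlink(b) → c:[1]  free=[.F...........]
after append(c, 1) → c:[1, 0]  free=[FF...........]
after create(a) → a:[2], c:[1, 0]  free=[FFF..........]

blocks(c) = [1, 0]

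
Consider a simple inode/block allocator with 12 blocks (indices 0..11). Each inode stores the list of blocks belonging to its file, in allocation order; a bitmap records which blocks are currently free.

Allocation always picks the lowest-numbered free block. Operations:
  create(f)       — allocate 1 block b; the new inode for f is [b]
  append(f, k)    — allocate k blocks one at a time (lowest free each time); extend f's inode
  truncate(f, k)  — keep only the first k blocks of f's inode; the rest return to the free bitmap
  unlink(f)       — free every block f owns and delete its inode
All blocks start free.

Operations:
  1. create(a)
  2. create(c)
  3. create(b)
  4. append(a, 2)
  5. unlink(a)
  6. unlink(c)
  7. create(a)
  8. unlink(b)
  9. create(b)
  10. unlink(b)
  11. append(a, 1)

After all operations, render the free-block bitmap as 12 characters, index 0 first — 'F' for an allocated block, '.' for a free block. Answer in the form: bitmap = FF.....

bitmap = FF..........

after create(a) → a:[0]  free=[F...........]
after create(c) → a:[0], c:[1]  free=[FF..........]
after create(b) → a:[0], b:[2], c:[1]  free=[FFF.........]
after append(a, 2) → a:[0, 3, 4], b:[2], c:[1]  free=[FFFFF.......]
after unlink(a) → b:[2], c:[1]  free=[.FF.........]
after unlink(c) → b:[2]  free=[..F.........]
after create(a) → a:[0], b:[2]  free=[F.F.........]
after unlink(b) → a:[0]  free=[F...........]
after create(b) → a:[0], b:[1]  free=[FF..........]
after unlink(b) → a:[0]  free=[F...........]
after append(a, 1) → a:[0, 1]  free=[FF..........]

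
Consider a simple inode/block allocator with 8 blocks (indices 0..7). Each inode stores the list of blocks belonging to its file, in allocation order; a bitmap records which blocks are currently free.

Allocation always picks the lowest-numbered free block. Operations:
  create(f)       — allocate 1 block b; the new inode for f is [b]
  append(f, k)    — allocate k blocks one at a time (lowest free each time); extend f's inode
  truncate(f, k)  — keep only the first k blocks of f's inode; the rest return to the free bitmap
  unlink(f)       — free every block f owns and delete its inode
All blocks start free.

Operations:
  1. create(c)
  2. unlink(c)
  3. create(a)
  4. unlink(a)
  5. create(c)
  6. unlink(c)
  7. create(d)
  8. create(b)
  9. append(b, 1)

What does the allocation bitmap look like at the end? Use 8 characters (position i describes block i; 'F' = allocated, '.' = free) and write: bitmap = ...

[1] create(c) — c=0 (map F.......)
[2] unlink(c) —  (map ........)
[3] create(a) — a=0 (map F.......)
[4] unlink(a) —  (map ........)
[5] create(c) — c=0 (map F.......)
[6] unlink(c) —  (map ........)
[7] create(d) — d=0 (map F.......)
[8] create(b) — b=1 d=0 (map FF......)
[9] append(b, 1) — b=1,2 d=0 (map FFF.....)

bitmap = FFF.....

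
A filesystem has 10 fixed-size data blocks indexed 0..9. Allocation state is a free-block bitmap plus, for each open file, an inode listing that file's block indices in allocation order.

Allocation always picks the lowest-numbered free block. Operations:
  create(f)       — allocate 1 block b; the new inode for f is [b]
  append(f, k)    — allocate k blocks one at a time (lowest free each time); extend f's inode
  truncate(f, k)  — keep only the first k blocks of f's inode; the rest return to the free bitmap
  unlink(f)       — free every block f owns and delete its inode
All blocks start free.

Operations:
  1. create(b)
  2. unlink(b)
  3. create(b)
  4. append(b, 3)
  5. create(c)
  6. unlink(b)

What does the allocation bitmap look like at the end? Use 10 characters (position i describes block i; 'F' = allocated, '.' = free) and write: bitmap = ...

bitmap = ....F.....

[1] create(b) — b=0 (map F.........)
[2] unlink(b) —  (map ..........)
[3] create(b) — b=0 (map F.........)
[4] append(b, 3) — b=0,1,2,3 (map FFFF......)
[5] create(c) — b=0,1,2,3 c=4 (map FFFFF.....)
[6] unlink(b) — c=4 (map ....F.....)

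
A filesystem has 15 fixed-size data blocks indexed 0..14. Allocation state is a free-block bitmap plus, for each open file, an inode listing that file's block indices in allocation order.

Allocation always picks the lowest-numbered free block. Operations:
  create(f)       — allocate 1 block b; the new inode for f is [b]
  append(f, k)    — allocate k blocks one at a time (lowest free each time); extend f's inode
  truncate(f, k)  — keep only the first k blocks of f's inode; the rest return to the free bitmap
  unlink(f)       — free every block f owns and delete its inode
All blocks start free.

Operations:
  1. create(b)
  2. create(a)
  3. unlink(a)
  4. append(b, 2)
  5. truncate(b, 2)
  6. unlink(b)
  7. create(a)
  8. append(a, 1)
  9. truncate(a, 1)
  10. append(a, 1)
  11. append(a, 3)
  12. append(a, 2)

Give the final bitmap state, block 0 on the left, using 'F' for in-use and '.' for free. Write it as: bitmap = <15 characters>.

create(b): bitmap=F.............. | b=[0]
create(a): bitmap=FF............. | a=[1] b=[0]
unlink(a): bitmap=F.............. | b=[0]
append(b, 2): bitmap=FFF............ | b=[0, 1, 2]
truncate(b, 2): bitmap=FF............. | b=[0, 1]
unlink(b): bitmap=............... | 
create(a): bitmap=F.............. | a=[0]
append(a, 1): bitmap=FF............. | a=[0, 1]
truncate(a, 1): bitmap=F.............. | a=[0]
append(a, 1): bitmap=FF............. | a=[0, 1]
append(a, 3): bitmap=FFFFF.......... | a=[0, 1, 2, 3, 4]
append(a, 2): bitmap=FFFFFFF........ | a=[0, 1, 2, 3, 4, 5, 6]

bitmap = FFFFFFF........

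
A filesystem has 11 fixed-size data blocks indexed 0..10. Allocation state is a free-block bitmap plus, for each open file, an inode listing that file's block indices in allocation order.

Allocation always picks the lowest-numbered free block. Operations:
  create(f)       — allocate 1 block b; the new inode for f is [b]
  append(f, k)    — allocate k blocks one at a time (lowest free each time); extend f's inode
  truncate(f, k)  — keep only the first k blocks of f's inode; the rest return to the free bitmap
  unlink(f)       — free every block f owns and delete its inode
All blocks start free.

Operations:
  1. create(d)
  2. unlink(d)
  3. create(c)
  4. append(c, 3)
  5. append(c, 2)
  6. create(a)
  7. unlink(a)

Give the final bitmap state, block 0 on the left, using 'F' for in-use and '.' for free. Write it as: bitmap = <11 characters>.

after create(d) → d:[0]  free=[F..........]
after unlink(d) →   free=[...........]
after create(c) → c:[0]  free=[F..........]
after append(c, 3) → c:[0, 1, 2, 3]  free=[FFFF.......]
after append(c, 2) → c:[0, 1, 2, 3, 4, 5]  free=[FFFFFF.....]
after create(a) → a:[6], c:[0, 1, 2, 3, 4, 5]  free=[FFFFFFF....]
after unlink(a) → c:[0, 1, 2, 3, 4, 5]  free=[FFFFFF.....]

bitmap = FFFFFF.....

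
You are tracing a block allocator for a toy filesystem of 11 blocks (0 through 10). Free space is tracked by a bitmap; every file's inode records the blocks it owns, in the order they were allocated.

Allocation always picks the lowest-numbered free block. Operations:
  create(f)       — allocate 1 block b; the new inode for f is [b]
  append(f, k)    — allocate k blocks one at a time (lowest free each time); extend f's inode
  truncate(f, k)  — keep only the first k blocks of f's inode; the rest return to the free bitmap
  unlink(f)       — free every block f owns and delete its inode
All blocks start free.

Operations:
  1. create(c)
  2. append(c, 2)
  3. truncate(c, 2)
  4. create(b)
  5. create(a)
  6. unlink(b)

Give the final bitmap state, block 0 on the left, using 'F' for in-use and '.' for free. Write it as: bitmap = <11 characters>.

bitmap = FF.F.......

  1. create(c)  ⇒  F..........  {c→[0]}
  2. append(c, 2)  ⇒  FFF........  {c→[0, 1, 2]}
  3. truncate(c, 2)  ⇒  FF.........  {c→[0, 1]}
  4. create(b)  ⇒  FFF........  {b→[2]; c→[0, 1]}
  5. create(a)  ⇒  FFFF.......  {a→[3]; b→[2]; c→[0, 1]}
  6. unlink(b)  ⇒  FF.F.......  {a→[3]; c→[0, 1]}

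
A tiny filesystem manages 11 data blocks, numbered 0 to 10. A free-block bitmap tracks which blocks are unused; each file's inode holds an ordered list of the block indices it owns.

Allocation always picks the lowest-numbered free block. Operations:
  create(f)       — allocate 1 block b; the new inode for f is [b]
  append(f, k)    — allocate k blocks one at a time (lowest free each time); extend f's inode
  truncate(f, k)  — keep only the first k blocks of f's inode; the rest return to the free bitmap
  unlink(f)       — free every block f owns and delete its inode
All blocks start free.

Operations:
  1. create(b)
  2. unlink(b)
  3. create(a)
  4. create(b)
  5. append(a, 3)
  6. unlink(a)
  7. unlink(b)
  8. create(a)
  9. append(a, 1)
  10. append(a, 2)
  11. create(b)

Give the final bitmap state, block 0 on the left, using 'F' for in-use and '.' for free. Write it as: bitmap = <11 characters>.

[1] create(b) — b=0 (map F..........)
[2] unlink(b) —  (map ...........)
[3] create(a) — a=0 (map F..........)
[4] create(b) — a=0 b=1 (map FF.........)
[5] append(a, 3) — a=0,2,3,4 b=1 (map FFFFF......)
[6] unlink(a) — b=1 (map .F.........)
[7] unlink(b) —  (map ...........)
[8] create(a) — a=0 (map F..........)
[9] append(a, 1) — a=0,1 (map FF.........)
[10] append(a, 2) — a=0,1,2,3 (map FFFF.......)
[11] create(b) — a=0,1,2,3 b=4 (map FFFFF......)

bitmap = FFFFF......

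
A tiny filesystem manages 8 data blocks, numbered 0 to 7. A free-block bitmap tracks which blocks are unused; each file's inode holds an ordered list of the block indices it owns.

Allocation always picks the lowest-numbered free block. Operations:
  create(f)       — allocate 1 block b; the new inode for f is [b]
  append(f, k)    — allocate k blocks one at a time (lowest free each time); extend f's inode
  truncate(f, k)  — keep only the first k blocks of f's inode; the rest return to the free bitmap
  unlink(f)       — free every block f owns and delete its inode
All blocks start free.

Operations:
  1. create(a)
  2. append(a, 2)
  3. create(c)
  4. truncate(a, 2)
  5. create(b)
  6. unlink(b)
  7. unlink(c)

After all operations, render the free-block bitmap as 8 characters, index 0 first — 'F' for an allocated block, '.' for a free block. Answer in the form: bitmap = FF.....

after create(a) → a:[0]  free=[F.......]
after append(a, 2) → a:[0, 1, 2]  free=[FFF.....]
after create(c) → a:[0, 1, 2], c:[3]  free=[FFFF....]
after truncate(a, 2) → a:[0, 1], c:[3]  free=[FF.F....]
after create(b) → a:[0, 1], b:[2], c:[3]  free=[FFFF....]
after unlink(b) → a:[0, 1], c:[3]  free=[FF.F....]
after unlink(c) → a:[0, 1]  free=[FF......]

bitmap = FF......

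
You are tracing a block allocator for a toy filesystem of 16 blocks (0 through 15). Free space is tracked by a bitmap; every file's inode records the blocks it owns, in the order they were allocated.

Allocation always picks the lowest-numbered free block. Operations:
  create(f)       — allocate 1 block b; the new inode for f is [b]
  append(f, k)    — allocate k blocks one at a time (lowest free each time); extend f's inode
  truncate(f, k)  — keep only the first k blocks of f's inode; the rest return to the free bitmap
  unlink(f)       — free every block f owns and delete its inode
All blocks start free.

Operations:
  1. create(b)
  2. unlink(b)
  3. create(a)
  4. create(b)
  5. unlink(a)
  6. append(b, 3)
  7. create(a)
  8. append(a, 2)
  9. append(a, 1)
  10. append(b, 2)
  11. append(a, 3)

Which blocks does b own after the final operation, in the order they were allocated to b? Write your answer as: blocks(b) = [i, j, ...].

blocks(b) = [1, 0, 2, 3, 8, 9]

create(b): bitmap=F............... | b=[0]
unlink(b): bitmap=................ | 
create(a): bitmap=F............... | a=[0]
create(b): bitmap=FF.............. | a=[0] b=[1]
unlink(a): bitmap=.F.............. | b=[1]
append(b, 3): bitmap=FFFF............ | b=[1, 0, 2, 3]
create(a): bitmap=FFFFF........... | a=[4] b=[1, 0, 2, 3]
append(a, 2): bitmap=FFFFFFF......... | a=[4, 5, 6] b=[1, 0, 2, 3]
append(a, 1): bitmap=FFFFFFFF........ | a=[4, 5, 6, 7] b=[1, 0, 2, 3]
append(b, 2): bitmap=FFFFFFFFFF...... | a=[4, 5, 6, 7] b=[1, 0, 2, 3, 8, 9]
append(a, 3): bitmap=FFFFFFFFFFFFF... | a=[4, 5, 6, 7, 10, 11, 12] b=[1, 0, 2, 3, 8, 9]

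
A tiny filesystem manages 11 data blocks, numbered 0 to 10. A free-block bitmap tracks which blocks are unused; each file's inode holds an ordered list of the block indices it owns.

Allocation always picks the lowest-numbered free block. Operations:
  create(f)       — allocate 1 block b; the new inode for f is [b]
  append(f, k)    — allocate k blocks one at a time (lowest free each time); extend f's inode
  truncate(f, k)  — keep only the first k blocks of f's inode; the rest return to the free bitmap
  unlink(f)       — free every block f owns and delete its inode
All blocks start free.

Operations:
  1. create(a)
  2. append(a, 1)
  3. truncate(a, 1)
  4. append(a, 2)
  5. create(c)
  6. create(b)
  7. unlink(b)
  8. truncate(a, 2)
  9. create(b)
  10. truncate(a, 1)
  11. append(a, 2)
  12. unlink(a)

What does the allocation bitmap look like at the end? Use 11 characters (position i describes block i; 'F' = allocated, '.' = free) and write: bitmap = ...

bitmap = ..FF.......

create(a): bitmap=F.......... | a=[0]
append(a, 1): bitmap=FF......... | a=[0, 1]
truncate(a, 1): bitmap=F.......... | a=[0]
append(a, 2): bitmap=FFF........ | a=[0, 1, 2]
create(c): bitmap=FFFF....... | a=[0, 1, 2] c=[3]
create(b): bitmap=FFFFF...... | a=[0, 1, 2] b=[4] c=[3]
unlink(b): bitmap=FFFF....... | a=[0, 1, 2] c=[3]
truncate(a, 2): bitmap=FF.F....... | a=[0, 1] c=[3]
create(b): bitmap=FFFF....... | a=[0, 1] b=[2] c=[3]
truncate(a, 1): bitmap=F.FF....... | a=[0] b=[2] c=[3]
append(a, 2): bitmap=FFFFF...... | a=[0, 1, 4] b=[2] c=[3]
unlink(a): bitmap=..FF....... | b=[2] c=[3]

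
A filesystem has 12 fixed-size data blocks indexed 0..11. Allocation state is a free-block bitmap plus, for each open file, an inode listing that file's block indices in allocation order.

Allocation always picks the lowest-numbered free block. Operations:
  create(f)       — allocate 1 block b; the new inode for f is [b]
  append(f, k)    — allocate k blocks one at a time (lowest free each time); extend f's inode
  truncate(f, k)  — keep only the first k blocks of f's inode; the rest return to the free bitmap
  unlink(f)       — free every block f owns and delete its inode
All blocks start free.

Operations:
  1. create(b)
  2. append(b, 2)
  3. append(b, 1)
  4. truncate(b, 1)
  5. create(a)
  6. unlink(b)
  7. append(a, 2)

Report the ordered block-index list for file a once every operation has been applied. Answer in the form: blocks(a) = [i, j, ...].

create(b): bitmap=F........... | b=[0]
append(b, 2): bitmap=FFF......... | b=[0, 1, 2]
append(b, 1): bitmap=FFFF........ | b=[0, 1, 2, 3]
truncate(b, 1): bitmap=F........... | b=[0]
create(a): bitmap=FF.......... | a=[1] b=[0]
unlink(b): bitmap=.F.......... | a=[1]
append(a, 2): bitmap=FFF......... | a=[1, 0, 2]

blocks(a) = [1, 0, 2]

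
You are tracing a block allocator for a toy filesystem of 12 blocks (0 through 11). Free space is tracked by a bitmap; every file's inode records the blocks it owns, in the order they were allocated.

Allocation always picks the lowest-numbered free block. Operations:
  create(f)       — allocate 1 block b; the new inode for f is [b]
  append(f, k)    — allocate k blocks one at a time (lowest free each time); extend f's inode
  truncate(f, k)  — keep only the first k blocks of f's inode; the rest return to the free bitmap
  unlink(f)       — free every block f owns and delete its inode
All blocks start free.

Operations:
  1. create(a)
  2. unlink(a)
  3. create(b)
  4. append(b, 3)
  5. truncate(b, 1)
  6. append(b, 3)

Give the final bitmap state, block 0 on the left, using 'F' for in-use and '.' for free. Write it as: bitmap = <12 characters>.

bitmap = FFFF........

create(a): bitmap=F........... | a=[0]
unlink(a): bitmap=............ | 
create(b): bitmap=F........... | b=[0]
append(b, 3): bitmap=FFFF........ | b=[0, 1, 2, 3]
truncate(b, 1): bitmap=F........... | b=[0]
append(b, 3): bitmap=FFFF........ | b=[0, 1, 2, 3]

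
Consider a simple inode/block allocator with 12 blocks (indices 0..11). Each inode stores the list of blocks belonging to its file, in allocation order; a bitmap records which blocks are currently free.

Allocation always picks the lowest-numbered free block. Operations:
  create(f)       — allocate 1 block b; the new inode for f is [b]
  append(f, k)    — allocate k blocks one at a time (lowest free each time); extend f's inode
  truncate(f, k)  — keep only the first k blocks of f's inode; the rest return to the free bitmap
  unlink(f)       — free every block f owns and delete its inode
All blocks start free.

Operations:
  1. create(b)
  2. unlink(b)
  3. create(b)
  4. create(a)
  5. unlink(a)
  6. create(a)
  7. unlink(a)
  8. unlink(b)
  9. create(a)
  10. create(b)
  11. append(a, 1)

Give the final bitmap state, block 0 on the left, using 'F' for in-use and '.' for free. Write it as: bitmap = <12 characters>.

[1] create(b) — b=0 (map F...........)
[2] unlink(b) —  (map ............)
[3] create(b) — b=0 (map F...........)
[4] create(a) — a=1 b=0 (map FF..........)
[5] unlink(a) — b=0 (map F...........)
[6] create(a) — a=1 b=0 (map FF..........)
[7] unlink(a) — b=0 (map F...........)
[8] unlink(b) —  (map ............)
[9] create(a) — a=0 (map F...........)
[10] create(b) — a=0 b=1 (map FF..........)
[11] append(a, 1) — a=0,2 b=1 (map FFF.........)

bitmap = FFF.........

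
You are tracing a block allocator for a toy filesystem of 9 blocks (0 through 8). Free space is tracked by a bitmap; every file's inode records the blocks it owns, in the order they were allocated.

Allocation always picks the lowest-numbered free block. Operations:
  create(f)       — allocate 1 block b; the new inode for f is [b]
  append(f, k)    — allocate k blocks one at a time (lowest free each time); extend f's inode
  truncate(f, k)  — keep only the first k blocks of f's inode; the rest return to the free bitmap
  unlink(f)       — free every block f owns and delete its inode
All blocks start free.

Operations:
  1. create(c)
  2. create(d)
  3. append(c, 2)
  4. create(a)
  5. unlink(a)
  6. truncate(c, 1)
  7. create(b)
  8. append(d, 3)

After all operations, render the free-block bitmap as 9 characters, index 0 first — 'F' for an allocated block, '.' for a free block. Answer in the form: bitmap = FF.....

bitmap = FFFFFF...

after create(c) → c:[0]  free=[F........]
after create(d) → c:[0], d:[1]  free=[FF.......]
after append(c, 2) → c:[0, 2, 3], d:[1]  free=[FFFF.....]
after create(a) → a:[4], c:[0, 2, 3], d:[1]  free=[FFFFF....]
after unlink(a) → c:[0, 2, 3], d:[1]  free=[FFFF.....]
after truncate(c, 1) → c:[0], d:[1]  free=[FF.......]
after create(b) → b:[2], c:[0], d:[1]  free=[FFF......]
after append(d, 3) → b:[2], c:[0], d:[1, 3, 4, 5]  free=[FFFFFF...]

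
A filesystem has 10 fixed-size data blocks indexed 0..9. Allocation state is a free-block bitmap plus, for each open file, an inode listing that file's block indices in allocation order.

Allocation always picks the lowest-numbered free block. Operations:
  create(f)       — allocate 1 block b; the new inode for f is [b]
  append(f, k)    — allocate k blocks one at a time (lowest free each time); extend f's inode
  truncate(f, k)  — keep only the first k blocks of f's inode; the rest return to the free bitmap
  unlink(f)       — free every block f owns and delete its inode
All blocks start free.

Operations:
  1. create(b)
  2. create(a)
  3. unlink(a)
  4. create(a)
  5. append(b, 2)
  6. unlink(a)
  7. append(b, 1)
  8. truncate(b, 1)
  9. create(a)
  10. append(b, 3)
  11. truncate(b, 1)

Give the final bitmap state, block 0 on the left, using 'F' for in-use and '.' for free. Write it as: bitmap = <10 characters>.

bitmap = FF........

after create(b) → b:[0]  free=[F.........]
after create(a) → a:[1], b:[0]  free=[FF........]
after unlink(a) → b:[0]  free=[F.........]
after create(a) → a:[1], b:[0]  free=[FF........]
after append(b, 2) → a:[1], b:[0, 2, 3]  free=[FFFF......]
after unlink(a) → b:[0, 2, 3]  free=[F.FF......]
after append(b, 1) → b:[0, 2, 3, 1]  free=[FFFF......]
after truncate(b, 1) → b:[0]  free=[F.........]
after create(a) → a:[1], b:[0]  free=[FF........]
after append(b, 3) → a:[1], b:[0, 2, 3, 4]  free=[FFFFF.....]
after truncate(b, 1) → a:[1], b:[0]  free=[FF........]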